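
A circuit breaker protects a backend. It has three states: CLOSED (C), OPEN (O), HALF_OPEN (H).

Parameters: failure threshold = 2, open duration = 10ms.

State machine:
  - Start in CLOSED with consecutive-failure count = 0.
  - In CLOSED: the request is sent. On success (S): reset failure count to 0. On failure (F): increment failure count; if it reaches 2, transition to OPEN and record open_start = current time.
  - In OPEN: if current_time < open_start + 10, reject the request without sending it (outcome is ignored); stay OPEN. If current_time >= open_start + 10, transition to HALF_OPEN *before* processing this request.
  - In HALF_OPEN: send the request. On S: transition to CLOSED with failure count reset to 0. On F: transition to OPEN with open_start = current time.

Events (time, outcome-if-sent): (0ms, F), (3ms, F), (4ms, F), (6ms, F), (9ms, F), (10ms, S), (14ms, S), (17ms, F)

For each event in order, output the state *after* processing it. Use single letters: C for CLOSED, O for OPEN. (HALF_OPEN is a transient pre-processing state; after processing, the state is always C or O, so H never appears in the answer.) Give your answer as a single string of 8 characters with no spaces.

State after each event:
  event#1 t=0ms outcome=F: state=CLOSED
  event#2 t=3ms outcome=F: state=OPEN
  event#3 t=4ms outcome=F: state=OPEN
  event#4 t=6ms outcome=F: state=OPEN
  event#5 t=9ms outcome=F: state=OPEN
  event#6 t=10ms outcome=S: state=OPEN
  event#7 t=14ms outcome=S: state=CLOSED
  event#8 t=17ms outcome=F: state=CLOSED

Answer: COOOOOCC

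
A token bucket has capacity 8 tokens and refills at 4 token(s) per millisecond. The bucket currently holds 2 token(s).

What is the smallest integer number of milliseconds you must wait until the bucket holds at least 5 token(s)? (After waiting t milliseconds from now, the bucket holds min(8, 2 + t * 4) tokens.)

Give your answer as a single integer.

Answer: 1

Derivation:
Need 2 + t * 4 >= 5, so t >= 3/4.
Smallest integer t = ceil(3/4) = 1.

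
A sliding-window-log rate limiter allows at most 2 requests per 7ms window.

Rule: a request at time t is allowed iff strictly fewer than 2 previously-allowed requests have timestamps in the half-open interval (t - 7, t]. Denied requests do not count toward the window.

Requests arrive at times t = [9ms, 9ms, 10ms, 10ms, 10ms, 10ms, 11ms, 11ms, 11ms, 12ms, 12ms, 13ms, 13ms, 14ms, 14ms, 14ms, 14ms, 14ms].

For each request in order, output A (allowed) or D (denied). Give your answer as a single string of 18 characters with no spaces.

Answer: AADDDDDDDDDDDDDDDD

Derivation:
Tracking allowed requests in the window:
  req#1 t=9ms: ALLOW
  req#2 t=9ms: ALLOW
  req#3 t=10ms: DENY
  req#4 t=10ms: DENY
  req#5 t=10ms: DENY
  req#6 t=10ms: DENY
  req#7 t=11ms: DENY
  req#8 t=11ms: DENY
  req#9 t=11ms: DENY
  req#10 t=12ms: DENY
  req#11 t=12ms: DENY
  req#12 t=13ms: DENY
  req#13 t=13ms: DENY
  req#14 t=14ms: DENY
  req#15 t=14ms: DENY
  req#16 t=14ms: DENY
  req#17 t=14ms: DENY
  req#18 t=14ms: DENY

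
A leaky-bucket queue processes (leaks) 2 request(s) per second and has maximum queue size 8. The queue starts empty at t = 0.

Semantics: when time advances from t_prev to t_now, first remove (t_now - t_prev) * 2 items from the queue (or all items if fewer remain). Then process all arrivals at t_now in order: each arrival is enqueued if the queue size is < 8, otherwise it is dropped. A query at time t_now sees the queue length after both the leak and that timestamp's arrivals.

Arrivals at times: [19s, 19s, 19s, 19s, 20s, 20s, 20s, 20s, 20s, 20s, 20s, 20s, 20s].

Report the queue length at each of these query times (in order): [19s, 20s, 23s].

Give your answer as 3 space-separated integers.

Answer: 4 8 2

Derivation:
Queue lengths at query times:
  query t=19s: backlog = 4
  query t=20s: backlog = 8
  query t=23s: backlog = 2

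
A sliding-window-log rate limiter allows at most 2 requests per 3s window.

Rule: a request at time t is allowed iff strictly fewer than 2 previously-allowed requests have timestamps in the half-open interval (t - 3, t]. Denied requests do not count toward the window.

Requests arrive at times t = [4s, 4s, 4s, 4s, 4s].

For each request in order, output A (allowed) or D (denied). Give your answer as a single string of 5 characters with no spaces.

Tracking allowed requests in the window:
  req#1 t=4s: ALLOW
  req#2 t=4s: ALLOW
  req#3 t=4s: DENY
  req#4 t=4s: DENY
  req#5 t=4s: DENY

Answer: AADDD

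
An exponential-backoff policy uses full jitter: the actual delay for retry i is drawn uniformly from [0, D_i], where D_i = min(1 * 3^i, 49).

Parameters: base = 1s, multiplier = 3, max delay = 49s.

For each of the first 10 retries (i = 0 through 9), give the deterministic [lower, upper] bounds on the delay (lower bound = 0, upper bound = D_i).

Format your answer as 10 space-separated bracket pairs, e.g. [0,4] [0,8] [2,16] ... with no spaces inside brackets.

Answer: [0,1] [0,3] [0,9] [0,27] [0,49] [0,49] [0,49] [0,49] [0,49] [0,49]

Derivation:
Computing bounds per retry:
  i=0: D_i=min(1*3^0,49)=1, bounds=[0,1]
  i=1: D_i=min(1*3^1,49)=3, bounds=[0,3]
  i=2: D_i=min(1*3^2,49)=9, bounds=[0,9]
  i=3: D_i=min(1*3^3,49)=27, bounds=[0,27]
  i=4: D_i=min(1*3^4,49)=49, bounds=[0,49]
  i=5: D_i=min(1*3^5,49)=49, bounds=[0,49]
  i=6: D_i=min(1*3^6,49)=49, bounds=[0,49]
  i=7: D_i=min(1*3^7,49)=49, bounds=[0,49]
  i=8: D_i=min(1*3^8,49)=49, bounds=[0,49]
  i=9: D_i=min(1*3^9,49)=49, bounds=[0,49]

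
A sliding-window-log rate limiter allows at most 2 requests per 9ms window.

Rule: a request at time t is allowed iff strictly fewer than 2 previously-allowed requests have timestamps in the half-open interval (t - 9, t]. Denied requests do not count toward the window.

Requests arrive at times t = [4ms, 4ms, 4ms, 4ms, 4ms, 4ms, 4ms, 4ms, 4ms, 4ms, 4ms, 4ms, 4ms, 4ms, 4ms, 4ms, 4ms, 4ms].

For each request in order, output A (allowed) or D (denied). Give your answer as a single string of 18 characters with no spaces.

Tracking allowed requests in the window:
  req#1 t=4ms: ALLOW
  req#2 t=4ms: ALLOW
  req#3 t=4ms: DENY
  req#4 t=4ms: DENY
  req#5 t=4ms: DENY
  req#6 t=4ms: DENY
  req#7 t=4ms: DENY
  req#8 t=4ms: DENY
  req#9 t=4ms: DENY
  req#10 t=4ms: DENY
  req#11 t=4ms: DENY
  req#12 t=4ms: DENY
  req#13 t=4ms: DENY
  req#14 t=4ms: DENY
  req#15 t=4ms: DENY
  req#16 t=4ms: DENY
  req#17 t=4ms: DENY
  req#18 t=4ms: DENY

Answer: AADDDDDDDDDDDDDDDD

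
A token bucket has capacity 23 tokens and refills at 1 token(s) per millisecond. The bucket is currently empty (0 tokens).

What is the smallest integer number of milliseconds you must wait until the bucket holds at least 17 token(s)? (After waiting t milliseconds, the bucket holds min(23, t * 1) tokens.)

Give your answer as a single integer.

Answer: 17

Derivation:
Need t * 1 >= 17, so t >= 17/1.
Smallest integer t = ceil(17/1) = 17.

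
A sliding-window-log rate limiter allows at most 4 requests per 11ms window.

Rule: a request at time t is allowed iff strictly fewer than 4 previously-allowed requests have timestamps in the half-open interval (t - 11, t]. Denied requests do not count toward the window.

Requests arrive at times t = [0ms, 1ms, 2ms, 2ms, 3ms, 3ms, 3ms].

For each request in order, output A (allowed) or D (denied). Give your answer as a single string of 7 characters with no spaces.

Answer: AAAADDD

Derivation:
Tracking allowed requests in the window:
  req#1 t=0ms: ALLOW
  req#2 t=1ms: ALLOW
  req#3 t=2ms: ALLOW
  req#4 t=2ms: ALLOW
  req#5 t=3ms: DENY
  req#6 t=3ms: DENY
  req#7 t=3ms: DENY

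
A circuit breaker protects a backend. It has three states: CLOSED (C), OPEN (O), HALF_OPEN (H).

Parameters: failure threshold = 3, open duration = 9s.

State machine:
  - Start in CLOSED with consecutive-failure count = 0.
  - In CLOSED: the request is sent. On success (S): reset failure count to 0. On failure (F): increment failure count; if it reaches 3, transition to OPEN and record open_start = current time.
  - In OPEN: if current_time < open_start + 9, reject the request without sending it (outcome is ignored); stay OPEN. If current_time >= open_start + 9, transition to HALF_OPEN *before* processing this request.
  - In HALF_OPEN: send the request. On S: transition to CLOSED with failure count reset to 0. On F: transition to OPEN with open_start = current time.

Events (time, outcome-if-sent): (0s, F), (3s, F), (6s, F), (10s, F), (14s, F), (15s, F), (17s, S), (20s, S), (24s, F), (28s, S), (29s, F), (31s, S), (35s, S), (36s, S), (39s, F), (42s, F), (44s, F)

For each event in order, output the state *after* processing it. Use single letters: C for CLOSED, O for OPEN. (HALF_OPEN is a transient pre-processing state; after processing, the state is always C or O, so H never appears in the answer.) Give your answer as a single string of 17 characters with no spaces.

Answer: CCOOOOOOOOOOCCCCO

Derivation:
State after each event:
  event#1 t=0s outcome=F: state=CLOSED
  event#2 t=3s outcome=F: state=CLOSED
  event#3 t=6s outcome=F: state=OPEN
  event#4 t=10s outcome=F: state=OPEN
  event#5 t=14s outcome=F: state=OPEN
  event#6 t=15s outcome=F: state=OPEN
  event#7 t=17s outcome=S: state=OPEN
  event#8 t=20s outcome=S: state=OPEN
  event#9 t=24s outcome=F: state=OPEN
  event#10 t=28s outcome=S: state=OPEN
  event#11 t=29s outcome=F: state=OPEN
  event#12 t=31s outcome=S: state=OPEN
  event#13 t=35s outcome=S: state=CLOSED
  event#14 t=36s outcome=S: state=CLOSED
  event#15 t=39s outcome=F: state=CLOSED
  event#16 t=42s outcome=F: state=CLOSED
  event#17 t=44s outcome=F: state=OPEN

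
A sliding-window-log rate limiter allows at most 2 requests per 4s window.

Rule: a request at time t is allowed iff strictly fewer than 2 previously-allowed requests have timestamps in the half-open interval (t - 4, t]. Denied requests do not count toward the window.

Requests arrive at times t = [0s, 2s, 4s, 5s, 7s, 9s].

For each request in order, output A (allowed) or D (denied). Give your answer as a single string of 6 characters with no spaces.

Tracking allowed requests in the window:
  req#1 t=0s: ALLOW
  req#2 t=2s: ALLOW
  req#3 t=4s: ALLOW
  req#4 t=5s: DENY
  req#5 t=7s: ALLOW
  req#6 t=9s: ALLOW

Answer: AAADAA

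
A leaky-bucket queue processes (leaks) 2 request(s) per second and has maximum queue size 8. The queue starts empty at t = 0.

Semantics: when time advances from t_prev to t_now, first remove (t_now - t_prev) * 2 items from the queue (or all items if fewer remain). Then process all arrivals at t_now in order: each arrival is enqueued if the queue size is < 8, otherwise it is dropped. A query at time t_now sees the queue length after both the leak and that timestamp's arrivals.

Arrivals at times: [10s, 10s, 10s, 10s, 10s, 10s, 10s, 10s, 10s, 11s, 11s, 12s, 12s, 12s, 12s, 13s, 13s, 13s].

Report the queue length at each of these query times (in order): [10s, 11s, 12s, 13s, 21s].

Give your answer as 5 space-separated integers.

Queue lengths at query times:
  query t=10s: backlog = 8
  query t=11s: backlog = 8
  query t=12s: backlog = 8
  query t=13s: backlog = 8
  query t=21s: backlog = 0

Answer: 8 8 8 8 0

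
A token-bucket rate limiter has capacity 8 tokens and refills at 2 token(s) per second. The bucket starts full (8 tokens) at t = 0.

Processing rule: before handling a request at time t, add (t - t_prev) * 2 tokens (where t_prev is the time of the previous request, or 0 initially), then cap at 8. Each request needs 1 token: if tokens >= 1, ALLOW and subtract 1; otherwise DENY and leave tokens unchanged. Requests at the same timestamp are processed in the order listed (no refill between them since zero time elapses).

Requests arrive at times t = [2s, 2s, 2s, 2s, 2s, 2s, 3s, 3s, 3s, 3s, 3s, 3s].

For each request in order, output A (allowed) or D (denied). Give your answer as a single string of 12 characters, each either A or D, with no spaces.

Answer: AAAAAAAAAADD

Derivation:
Simulating step by step:
  req#1 t=2s: ALLOW
  req#2 t=2s: ALLOW
  req#3 t=2s: ALLOW
  req#4 t=2s: ALLOW
  req#5 t=2s: ALLOW
  req#6 t=2s: ALLOW
  req#7 t=3s: ALLOW
  req#8 t=3s: ALLOW
  req#9 t=3s: ALLOW
  req#10 t=3s: ALLOW
  req#11 t=3s: DENY
  req#12 t=3s: DENY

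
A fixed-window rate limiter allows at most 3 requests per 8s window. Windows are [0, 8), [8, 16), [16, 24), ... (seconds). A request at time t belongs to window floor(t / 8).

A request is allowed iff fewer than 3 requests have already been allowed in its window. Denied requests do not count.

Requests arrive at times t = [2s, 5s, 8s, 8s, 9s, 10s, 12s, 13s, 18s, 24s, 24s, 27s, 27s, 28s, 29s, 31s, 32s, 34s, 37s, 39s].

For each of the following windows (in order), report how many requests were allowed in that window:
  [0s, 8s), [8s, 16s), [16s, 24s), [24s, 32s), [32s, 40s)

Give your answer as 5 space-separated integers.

Processing requests:
  req#1 t=2s (window 0): ALLOW
  req#2 t=5s (window 0): ALLOW
  req#3 t=8s (window 1): ALLOW
  req#4 t=8s (window 1): ALLOW
  req#5 t=9s (window 1): ALLOW
  req#6 t=10s (window 1): DENY
  req#7 t=12s (window 1): DENY
  req#8 t=13s (window 1): DENY
  req#9 t=18s (window 2): ALLOW
  req#10 t=24s (window 3): ALLOW
  req#11 t=24s (window 3): ALLOW
  req#12 t=27s (window 3): ALLOW
  req#13 t=27s (window 3): DENY
  req#14 t=28s (window 3): DENY
  req#15 t=29s (window 3): DENY
  req#16 t=31s (window 3): DENY
  req#17 t=32s (window 4): ALLOW
  req#18 t=34s (window 4): ALLOW
  req#19 t=37s (window 4): ALLOW
  req#20 t=39s (window 4): DENY

Allowed counts by window: 2 3 1 3 3

Answer: 2 3 1 3 3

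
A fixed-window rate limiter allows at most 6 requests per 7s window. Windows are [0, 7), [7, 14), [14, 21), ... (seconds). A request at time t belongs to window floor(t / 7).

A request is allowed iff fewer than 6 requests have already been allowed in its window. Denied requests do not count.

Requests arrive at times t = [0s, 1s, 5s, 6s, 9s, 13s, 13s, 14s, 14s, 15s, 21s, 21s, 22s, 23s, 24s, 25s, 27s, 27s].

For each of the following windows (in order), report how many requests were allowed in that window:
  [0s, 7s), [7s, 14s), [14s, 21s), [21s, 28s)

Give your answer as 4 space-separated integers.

Processing requests:
  req#1 t=0s (window 0): ALLOW
  req#2 t=1s (window 0): ALLOW
  req#3 t=5s (window 0): ALLOW
  req#4 t=6s (window 0): ALLOW
  req#5 t=9s (window 1): ALLOW
  req#6 t=13s (window 1): ALLOW
  req#7 t=13s (window 1): ALLOW
  req#8 t=14s (window 2): ALLOW
  req#9 t=14s (window 2): ALLOW
  req#10 t=15s (window 2): ALLOW
  req#11 t=21s (window 3): ALLOW
  req#12 t=21s (window 3): ALLOW
  req#13 t=22s (window 3): ALLOW
  req#14 t=23s (window 3): ALLOW
  req#15 t=24s (window 3): ALLOW
  req#16 t=25s (window 3): ALLOW
  req#17 t=27s (window 3): DENY
  req#18 t=27s (window 3): DENY

Allowed counts by window: 4 3 3 6

Answer: 4 3 3 6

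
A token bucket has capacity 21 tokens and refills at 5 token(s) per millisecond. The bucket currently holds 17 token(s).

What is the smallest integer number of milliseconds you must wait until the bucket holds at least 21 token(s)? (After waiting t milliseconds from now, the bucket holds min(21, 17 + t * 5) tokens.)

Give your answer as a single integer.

Need 17 + t * 5 >= 21, so t >= 4/5.
Smallest integer t = ceil(4/5) = 1.

Answer: 1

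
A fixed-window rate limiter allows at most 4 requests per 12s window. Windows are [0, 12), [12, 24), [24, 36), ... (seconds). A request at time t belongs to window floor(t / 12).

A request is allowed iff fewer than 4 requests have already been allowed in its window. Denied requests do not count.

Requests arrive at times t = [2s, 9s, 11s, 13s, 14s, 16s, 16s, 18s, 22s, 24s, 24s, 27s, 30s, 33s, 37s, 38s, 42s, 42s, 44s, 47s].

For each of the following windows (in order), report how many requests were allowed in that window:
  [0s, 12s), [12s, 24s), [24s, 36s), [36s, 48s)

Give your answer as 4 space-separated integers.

Answer: 3 4 4 4

Derivation:
Processing requests:
  req#1 t=2s (window 0): ALLOW
  req#2 t=9s (window 0): ALLOW
  req#3 t=11s (window 0): ALLOW
  req#4 t=13s (window 1): ALLOW
  req#5 t=14s (window 1): ALLOW
  req#6 t=16s (window 1): ALLOW
  req#7 t=16s (window 1): ALLOW
  req#8 t=18s (window 1): DENY
  req#9 t=22s (window 1): DENY
  req#10 t=24s (window 2): ALLOW
  req#11 t=24s (window 2): ALLOW
  req#12 t=27s (window 2): ALLOW
  req#13 t=30s (window 2): ALLOW
  req#14 t=33s (window 2): DENY
  req#15 t=37s (window 3): ALLOW
  req#16 t=38s (window 3): ALLOW
  req#17 t=42s (window 3): ALLOW
  req#18 t=42s (window 3): ALLOW
  req#19 t=44s (window 3): DENY
  req#20 t=47s (window 3): DENY

Allowed counts by window: 3 4 4 4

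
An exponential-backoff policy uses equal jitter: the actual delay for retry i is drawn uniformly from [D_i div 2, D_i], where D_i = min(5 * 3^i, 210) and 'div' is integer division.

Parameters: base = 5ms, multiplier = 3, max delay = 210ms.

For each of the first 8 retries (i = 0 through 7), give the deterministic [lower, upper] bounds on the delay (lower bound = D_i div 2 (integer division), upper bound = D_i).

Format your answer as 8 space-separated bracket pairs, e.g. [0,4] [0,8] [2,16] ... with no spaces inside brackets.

Computing bounds per retry:
  i=0: D_i=min(5*3^0,210)=5, bounds=[2,5]
  i=1: D_i=min(5*3^1,210)=15, bounds=[7,15]
  i=2: D_i=min(5*3^2,210)=45, bounds=[22,45]
  i=3: D_i=min(5*3^3,210)=135, bounds=[67,135]
  i=4: D_i=min(5*3^4,210)=210, bounds=[105,210]
  i=5: D_i=min(5*3^5,210)=210, bounds=[105,210]
  i=6: D_i=min(5*3^6,210)=210, bounds=[105,210]
  i=7: D_i=min(5*3^7,210)=210, bounds=[105,210]

Answer: [2,5] [7,15] [22,45] [67,135] [105,210] [105,210] [105,210] [105,210]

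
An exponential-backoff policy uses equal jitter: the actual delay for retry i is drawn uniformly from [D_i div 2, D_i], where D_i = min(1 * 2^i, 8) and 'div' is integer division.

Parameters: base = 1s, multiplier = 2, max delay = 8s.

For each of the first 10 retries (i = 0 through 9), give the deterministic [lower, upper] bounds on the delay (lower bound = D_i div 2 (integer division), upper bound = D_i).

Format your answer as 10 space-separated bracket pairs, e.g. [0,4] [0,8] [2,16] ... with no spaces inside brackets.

Computing bounds per retry:
  i=0: D_i=min(1*2^0,8)=1, bounds=[0,1]
  i=1: D_i=min(1*2^1,8)=2, bounds=[1,2]
  i=2: D_i=min(1*2^2,8)=4, bounds=[2,4]
  i=3: D_i=min(1*2^3,8)=8, bounds=[4,8]
  i=4: D_i=min(1*2^4,8)=8, bounds=[4,8]
  i=5: D_i=min(1*2^5,8)=8, bounds=[4,8]
  i=6: D_i=min(1*2^6,8)=8, bounds=[4,8]
  i=7: D_i=min(1*2^7,8)=8, bounds=[4,8]
  i=8: D_i=min(1*2^8,8)=8, bounds=[4,8]
  i=9: D_i=min(1*2^9,8)=8, bounds=[4,8]

Answer: [0,1] [1,2] [2,4] [4,8] [4,8] [4,8] [4,8] [4,8] [4,8] [4,8]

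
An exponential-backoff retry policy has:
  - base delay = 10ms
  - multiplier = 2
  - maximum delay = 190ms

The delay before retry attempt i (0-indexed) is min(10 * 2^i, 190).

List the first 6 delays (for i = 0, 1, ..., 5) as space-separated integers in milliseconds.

Computing each delay:
  i=0: min(10*2^0, 190) = 10
  i=1: min(10*2^1, 190) = 20
  i=2: min(10*2^2, 190) = 40
  i=3: min(10*2^3, 190) = 80
  i=4: min(10*2^4, 190) = 160
  i=5: min(10*2^5, 190) = 190

Answer: 10 20 40 80 160 190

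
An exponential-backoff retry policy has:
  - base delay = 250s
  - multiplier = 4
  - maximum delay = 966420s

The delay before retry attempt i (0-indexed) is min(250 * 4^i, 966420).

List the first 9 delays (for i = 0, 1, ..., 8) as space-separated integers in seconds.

Computing each delay:
  i=0: min(250*4^0, 966420) = 250
  i=1: min(250*4^1, 966420) = 1000
  i=2: min(250*4^2, 966420) = 4000
  i=3: min(250*4^3, 966420) = 16000
  i=4: min(250*4^4, 966420) = 64000
  i=5: min(250*4^5, 966420) = 256000
  i=6: min(250*4^6, 966420) = 966420
  i=7: min(250*4^7, 966420) = 966420
  i=8: min(250*4^8, 966420) = 966420

Answer: 250 1000 4000 16000 64000 256000 966420 966420 966420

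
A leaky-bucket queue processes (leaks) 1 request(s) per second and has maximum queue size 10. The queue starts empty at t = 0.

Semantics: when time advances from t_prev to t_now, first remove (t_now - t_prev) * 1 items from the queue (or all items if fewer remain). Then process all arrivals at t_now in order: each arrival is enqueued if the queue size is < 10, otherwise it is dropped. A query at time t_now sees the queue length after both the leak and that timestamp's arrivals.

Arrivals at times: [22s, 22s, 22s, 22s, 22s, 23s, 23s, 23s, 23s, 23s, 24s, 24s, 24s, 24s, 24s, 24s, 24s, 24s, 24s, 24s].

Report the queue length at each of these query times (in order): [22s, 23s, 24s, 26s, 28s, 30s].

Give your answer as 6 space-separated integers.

Answer: 5 9 10 8 6 4

Derivation:
Queue lengths at query times:
  query t=22s: backlog = 5
  query t=23s: backlog = 9
  query t=24s: backlog = 10
  query t=26s: backlog = 8
  query t=28s: backlog = 6
  query t=30s: backlog = 4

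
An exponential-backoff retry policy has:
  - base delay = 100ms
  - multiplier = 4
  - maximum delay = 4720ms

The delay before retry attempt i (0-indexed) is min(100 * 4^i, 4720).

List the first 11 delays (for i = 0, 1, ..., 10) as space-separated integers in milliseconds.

Computing each delay:
  i=0: min(100*4^0, 4720) = 100
  i=1: min(100*4^1, 4720) = 400
  i=2: min(100*4^2, 4720) = 1600
  i=3: min(100*4^3, 4720) = 4720
  i=4: min(100*4^4, 4720) = 4720
  i=5: min(100*4^5, 4720) = 4720
  i=6: min(100*4^6, 4720) = 4720
  i=7: min(100*4^7, 4720) = 4720
  i=8: min(100*4^8, 4720) = 4720
  i=9: min(100*4^9, 4720) = 4720
  i=10: min(100*4^10, 4720) = 4720

Answer: 100 400 1600 4720 4720 4720 4720 4720 4720 4720 4720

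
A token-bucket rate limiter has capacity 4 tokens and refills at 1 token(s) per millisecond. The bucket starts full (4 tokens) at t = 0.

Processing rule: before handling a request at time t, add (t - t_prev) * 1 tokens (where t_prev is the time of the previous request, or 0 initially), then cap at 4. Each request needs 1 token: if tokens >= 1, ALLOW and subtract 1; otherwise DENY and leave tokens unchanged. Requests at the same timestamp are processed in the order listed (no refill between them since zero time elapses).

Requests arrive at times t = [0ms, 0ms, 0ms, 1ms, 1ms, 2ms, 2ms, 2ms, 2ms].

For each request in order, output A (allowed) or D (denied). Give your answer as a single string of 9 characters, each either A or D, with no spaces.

Simulating step by step:
  req#1 t=0ms: ALLOW
  req#2 t=0ms: ALLOW
  req#3 t=0ms: ALLOW
  req#4 t=1ms: ALLOW
  req#5 t=1ms: ALLOW
  req#6 t=2ms: ALLOW
  req#7 t=2ms: DENY
  req#8 t=2ms: DENY
  req#9 t=2ms: DENY

Answer: AAAAAADDD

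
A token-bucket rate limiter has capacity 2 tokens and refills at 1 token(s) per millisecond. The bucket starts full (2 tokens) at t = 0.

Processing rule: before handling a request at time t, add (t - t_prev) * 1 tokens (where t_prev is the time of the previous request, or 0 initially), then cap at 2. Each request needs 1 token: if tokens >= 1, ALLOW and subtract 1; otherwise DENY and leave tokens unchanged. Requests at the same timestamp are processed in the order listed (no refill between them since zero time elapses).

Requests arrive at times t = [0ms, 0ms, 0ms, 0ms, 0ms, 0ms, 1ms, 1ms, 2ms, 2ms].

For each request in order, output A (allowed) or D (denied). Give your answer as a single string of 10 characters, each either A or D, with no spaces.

Answer: AADDDDADAD

Derivation:
Simulating step by step:
  req#1 t=0ms: ALLOW
  req#2 t=0ms: ALLOW
  req#3 t=0ms: DENY
  req#4 t=0ms: DENY
  req#5 t=0ms: DENY
  req#6 t=0ms: DENY
  req#7 t=1ms: ALLOW
  req#8 t=1ms: DENY
  req#9 t=2ms: ALLOW
  req#10 t=2ms: DENY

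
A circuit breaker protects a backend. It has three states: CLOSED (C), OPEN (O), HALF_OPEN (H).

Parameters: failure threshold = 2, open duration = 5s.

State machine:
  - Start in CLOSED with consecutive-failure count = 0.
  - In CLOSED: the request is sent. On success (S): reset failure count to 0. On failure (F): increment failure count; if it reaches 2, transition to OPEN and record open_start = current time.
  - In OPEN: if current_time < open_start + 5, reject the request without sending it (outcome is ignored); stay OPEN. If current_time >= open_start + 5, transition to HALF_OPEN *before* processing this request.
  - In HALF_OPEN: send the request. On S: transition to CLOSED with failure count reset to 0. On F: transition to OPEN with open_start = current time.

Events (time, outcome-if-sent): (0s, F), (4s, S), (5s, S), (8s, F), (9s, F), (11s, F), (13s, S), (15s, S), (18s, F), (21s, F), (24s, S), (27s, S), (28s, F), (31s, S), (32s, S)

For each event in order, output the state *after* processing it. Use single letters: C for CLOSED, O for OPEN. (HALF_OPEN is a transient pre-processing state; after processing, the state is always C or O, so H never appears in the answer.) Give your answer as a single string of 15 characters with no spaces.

Answer: CCCCOOOCCOOCCCC

Derivation:
State after each event:
  event#1 t=0s outcome=F: state=CLOSED
  event#2 t=4s outcome=S: state=CLOSED
  event#3 t=5s outcome=S: state=CLOSED
  event#4 t=8s outcome=F: state=CLOSED
  event#5 t=9s outcome=F: state=OPEN
  event#6 t=11s outcome=F: state=OPEN
  event#7 t=13s outcome=S: state=OPEN
  event#8 t=15s outcome=S: state=CLOSED
  event#9 t=18s outcome=F: state=CLOSED
  event#10 t=21s outcome=F: state=OPEN
  event#11 t=24s outcome=S: state=OPEN
  event#12 t=27s outcome=S: state=CLOSED
  event#13 t=28s outcome=F: state=CLOSED
  event#14 t=31s outcome=S: state=CLOSED
  event#15 t=32s outcome=S: state=CLOSED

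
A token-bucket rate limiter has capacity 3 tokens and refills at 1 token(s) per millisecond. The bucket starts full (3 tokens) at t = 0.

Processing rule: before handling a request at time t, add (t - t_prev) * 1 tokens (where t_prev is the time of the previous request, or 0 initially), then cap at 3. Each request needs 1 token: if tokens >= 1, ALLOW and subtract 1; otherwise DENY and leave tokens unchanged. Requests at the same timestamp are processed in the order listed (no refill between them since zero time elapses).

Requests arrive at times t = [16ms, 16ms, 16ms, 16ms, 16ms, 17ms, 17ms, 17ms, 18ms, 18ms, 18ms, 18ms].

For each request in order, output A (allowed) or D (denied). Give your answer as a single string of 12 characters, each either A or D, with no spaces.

Answer: AAADDADDADDD

Derivation:
Simulating step by step:
  req#1 t=16ms: ALLOW
  req#2 t=16ms: ALLOW
  req#3 t=16ms: ALLOW
  req#4 t=16ms: DENY
  req#5 t=16ms: DENY
  req#6 t=17ms: ALLOW
  req#7 t=17ms: DENY
  req#8 t=17ms: DENY
  req#9 t=18ms: ALLOW
  req#10 t=18ms: DENY
  req#11 t=18ms: DENY
  req#12 t=18ms: DENY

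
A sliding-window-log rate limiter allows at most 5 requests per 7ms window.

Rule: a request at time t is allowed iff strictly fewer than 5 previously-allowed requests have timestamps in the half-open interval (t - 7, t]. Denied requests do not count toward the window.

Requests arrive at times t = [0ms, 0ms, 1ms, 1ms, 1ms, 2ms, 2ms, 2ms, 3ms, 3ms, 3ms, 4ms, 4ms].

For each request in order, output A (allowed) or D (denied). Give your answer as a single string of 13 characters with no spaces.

Tracking allowed requests in the window:
  req#1 t=0ms: ALLOW
  req#2 t=0ms: ALLOW
  req#3 t=1ms: ALLOW
  req#4 t=1ms: ALLOW
  req#5 t=1ms: ALLOW
  req#6 t=2ms: DENY
  req#7 t=2ms: DENY
  req#8 t=2ms: DENY
  req#9 t=3ms: DENY
  req#10 t=3ms: DENY
  req#11 t=3ms: DENY
  req#12 t=4ms: DENY
  req#13 t=4ms: DENY

Answer: AAAAADDDDDDDD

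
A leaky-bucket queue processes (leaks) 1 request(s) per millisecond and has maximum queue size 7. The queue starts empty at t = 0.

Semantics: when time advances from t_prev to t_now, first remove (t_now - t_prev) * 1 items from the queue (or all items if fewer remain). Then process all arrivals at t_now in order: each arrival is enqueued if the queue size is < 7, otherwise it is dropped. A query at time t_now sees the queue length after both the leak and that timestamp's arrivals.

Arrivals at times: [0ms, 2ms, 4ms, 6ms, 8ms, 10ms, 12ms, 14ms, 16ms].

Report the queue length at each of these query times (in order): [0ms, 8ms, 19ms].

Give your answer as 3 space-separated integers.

Queue lengths at query times:
  query t=0ms: backlog = 1
  query t=8ms: backlog = 1
  query t=19ms: backlog = 0

Answer: 1 1 0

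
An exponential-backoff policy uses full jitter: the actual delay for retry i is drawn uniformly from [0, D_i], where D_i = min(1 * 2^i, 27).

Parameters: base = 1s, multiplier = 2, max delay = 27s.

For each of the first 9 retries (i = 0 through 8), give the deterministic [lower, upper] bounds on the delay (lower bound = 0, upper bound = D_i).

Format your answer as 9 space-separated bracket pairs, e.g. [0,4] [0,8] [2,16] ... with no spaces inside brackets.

Computing bounds per retry:
  i=0: D_i=min(1*2^0,27)=1, bounds=[0,1]
  i=1: D_i=min(1*2^1,27)=2, bounds=[0,2]
  i=2: D_i=min(1*2^2,27)=4, bounds=[0,4]
  i=3: D_i=min(1*2^3,27)=8, bounds=[0,8]
  i=4: D_i=min(1*2^4,27)=16, bounds=[0,16]
  i=5: D_i=min(1*2^5,27)=27, bounds=[0,27]
  i=6: D_i=min(1*2^6,27)=27, bounds=[0,27]
  i=7: D_i=min(1*2^7,27)=27, bounds=[0,27]
  i=8: D_i=min(1*2^8,27)=27, bounds=[0,27]

Answer: [0,1] [0,2] [0,4] [0,8] [0,16] [0,27] [0,27] [0,27] [0,27]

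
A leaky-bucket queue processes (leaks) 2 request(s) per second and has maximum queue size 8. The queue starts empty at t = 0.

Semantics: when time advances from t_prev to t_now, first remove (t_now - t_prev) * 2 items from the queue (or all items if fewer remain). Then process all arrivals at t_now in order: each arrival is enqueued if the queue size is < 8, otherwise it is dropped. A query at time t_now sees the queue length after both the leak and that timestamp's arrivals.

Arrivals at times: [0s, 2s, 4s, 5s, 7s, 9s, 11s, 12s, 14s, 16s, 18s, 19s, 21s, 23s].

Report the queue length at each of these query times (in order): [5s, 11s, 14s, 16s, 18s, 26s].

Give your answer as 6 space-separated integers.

Queue lengths at query times:
  query t=5s: backlog = 1
  query t=11s: backlog = 1
  query t=14s: backlog = 1
  query t=16s: backlog = 1
  query t=18s: backlog = 1
  query t=26s: backlog = 0

Answer: 1 1 1 1 1 0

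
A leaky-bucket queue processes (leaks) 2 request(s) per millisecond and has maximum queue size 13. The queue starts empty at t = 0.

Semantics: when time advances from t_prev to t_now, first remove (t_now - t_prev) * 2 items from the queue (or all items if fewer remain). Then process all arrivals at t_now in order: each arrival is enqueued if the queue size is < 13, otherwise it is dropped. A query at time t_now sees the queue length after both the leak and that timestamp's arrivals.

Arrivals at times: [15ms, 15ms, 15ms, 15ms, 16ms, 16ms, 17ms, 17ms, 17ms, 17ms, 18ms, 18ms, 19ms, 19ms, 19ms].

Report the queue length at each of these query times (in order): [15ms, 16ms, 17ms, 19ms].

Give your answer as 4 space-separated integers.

Answer: 4 4 6 7

Derivation:
Queue lengths at query times:
  query t=15ms: backlog = 4
  query t=16ms: backlog = 4
  query t=17ms: backlog = 6
  query t=19ms: backlog = 7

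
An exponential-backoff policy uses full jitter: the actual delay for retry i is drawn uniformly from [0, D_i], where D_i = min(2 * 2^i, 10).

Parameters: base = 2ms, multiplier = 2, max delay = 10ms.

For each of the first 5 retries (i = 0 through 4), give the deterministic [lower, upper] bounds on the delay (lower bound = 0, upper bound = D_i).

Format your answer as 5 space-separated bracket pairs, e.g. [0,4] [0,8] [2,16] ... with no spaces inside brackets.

Answer: [0,2] [0,4] [0,8] [0,10] [0,10]

Derivation:
Computing bounds per retry:
  i=0: D_i=min(2*2^0,10)=2, bounds=[0,2]
  i=1: D_i=min(2*2^1,10)=4, bounds=[0,4]
  i=2: D_i=min(2*2^2,10)=8, bounds=[0,8]
  i=3: D_i=min(2*2^3,10)=10, bounds=[0,10]
  i=4: D_i=min(2*2^4,10)=10, bounds=[0,10]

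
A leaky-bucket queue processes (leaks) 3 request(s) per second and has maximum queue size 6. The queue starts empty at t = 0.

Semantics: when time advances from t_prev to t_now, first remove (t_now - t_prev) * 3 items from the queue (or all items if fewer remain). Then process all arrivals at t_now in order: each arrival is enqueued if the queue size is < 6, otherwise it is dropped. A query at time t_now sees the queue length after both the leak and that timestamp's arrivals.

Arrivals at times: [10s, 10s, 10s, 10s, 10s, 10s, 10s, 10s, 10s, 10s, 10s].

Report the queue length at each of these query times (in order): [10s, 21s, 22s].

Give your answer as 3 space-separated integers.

Answer: 6 0 0

Derivation:
Queue lengths at query times:
  query t=10s: backlog = 6
  query t=21s: backlog = 0
  query t=22s: backlog = 0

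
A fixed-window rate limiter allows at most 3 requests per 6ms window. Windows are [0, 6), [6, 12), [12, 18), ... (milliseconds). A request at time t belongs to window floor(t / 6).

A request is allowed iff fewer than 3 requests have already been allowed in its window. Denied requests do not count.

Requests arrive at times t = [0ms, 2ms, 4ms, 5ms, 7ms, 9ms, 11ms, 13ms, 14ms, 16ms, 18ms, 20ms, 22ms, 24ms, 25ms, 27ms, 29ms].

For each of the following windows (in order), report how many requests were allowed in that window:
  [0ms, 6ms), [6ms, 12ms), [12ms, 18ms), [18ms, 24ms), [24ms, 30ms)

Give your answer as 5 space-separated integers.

Answer: 3 3 3 3 3

Derivation:
Processing requests:
  req#1 t=0ms (window 0): ALLOW
  req#2 t=2ms (window 0): ALLOW
  req#3 t=4ms (window 0): ALLOW
  req#4 t=5ms (window 0): DENY
  req#5 t=7ms (window 1): ALLOW
  req#6 t=9ms (window 1): ALLOW
  req#7 t=11ms (window 1): ALLOW
  req#8 t=13ms (window 2): ALLOW
  req#9 t=14ms (window 2): ALLOW
  req#10 t=16ms (window 2): ALLOW
  req#11 t=18ms (window 3): ALLOW
  req#12 t=20ms (window 3): ALLOW
  req#13 t=22ms (window 3): ALLOW
  req#14 t=24ms (window 4): ALLOW
  req#15 t=25ms (window 4): ALLOW
  req#16 t=27ms (window 4): ALLOW
  req#17 t=29ms (window 4): DENY

Allowed counts by window: 3 3 3 3 3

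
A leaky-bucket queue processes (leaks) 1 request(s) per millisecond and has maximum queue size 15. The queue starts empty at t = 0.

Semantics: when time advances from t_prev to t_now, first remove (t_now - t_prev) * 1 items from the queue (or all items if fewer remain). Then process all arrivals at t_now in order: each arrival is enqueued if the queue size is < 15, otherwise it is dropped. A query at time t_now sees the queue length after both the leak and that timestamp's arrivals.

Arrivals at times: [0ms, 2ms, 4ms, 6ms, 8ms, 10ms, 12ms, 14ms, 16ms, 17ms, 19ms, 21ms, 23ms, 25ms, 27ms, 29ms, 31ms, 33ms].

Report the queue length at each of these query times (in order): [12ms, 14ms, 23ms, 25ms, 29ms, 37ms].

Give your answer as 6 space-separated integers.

Answer: 1 1 1 1 1 0

Derivation:
Queue lengths at query times:
  query t=12ms: backlog = 1
  query t=14ms: backlog = 1
  query t=23ms: backlog = 1
  query t=25ms: backlog = 1
  query t=29ms: backlog = 1
  query t=37ms: backlog = 0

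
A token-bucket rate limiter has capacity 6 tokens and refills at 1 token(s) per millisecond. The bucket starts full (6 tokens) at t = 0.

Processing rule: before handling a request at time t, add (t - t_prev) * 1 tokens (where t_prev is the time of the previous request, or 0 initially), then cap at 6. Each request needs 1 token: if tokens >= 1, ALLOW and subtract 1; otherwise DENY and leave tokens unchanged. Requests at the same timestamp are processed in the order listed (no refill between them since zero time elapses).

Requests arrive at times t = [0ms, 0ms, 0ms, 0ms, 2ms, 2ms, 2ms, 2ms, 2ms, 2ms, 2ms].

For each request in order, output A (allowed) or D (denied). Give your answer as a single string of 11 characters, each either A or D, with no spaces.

Answer: AAAAAAAADDD

Derivation:
Simulating step by step:
  req#1 t=0ms: ALLOW
  req#2 t=0ms: ALLOW
  req#3 t=0ms: ALLOW
  req#4 t=0ms: ALLOW
  req#5 t=2ms: ALLOW
  req#6 t=2ms: ALLOW
  req#7 t=2ms: ALLOW
  req#8 t=2ms: ALLOW
  req#9 t=2ms: DENY
  req#10 t=2ms: DENY
  req#11 t=2ms: DENY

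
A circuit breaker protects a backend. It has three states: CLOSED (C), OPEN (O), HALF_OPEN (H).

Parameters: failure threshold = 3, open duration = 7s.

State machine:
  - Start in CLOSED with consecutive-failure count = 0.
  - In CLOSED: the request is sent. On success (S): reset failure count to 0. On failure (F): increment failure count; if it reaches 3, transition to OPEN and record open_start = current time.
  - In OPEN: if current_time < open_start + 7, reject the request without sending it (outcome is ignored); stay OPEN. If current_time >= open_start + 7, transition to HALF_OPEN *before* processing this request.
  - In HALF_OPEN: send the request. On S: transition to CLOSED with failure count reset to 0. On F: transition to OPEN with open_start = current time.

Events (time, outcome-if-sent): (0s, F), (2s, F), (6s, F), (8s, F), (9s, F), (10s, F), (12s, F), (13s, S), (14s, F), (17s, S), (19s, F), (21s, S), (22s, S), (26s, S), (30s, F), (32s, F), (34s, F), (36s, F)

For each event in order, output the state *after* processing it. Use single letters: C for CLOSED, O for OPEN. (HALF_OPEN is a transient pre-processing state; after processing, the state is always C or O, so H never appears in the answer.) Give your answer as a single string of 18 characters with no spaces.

State after each event:
  event#1 t=0s outcome=F: state=CLOSED
  event#2 t=2s outcome=F: state=CLOSED
  event#3 t=6s outcome=F: state=OPEN
  event#4 t=8s outcome=F: state=OPEN
  event#5 t=9s outcome=F: state=OPEN
  event#6 t=10s outcome=F: state=OPEN
  event#7 t=12s outcome=F: state=OPEN
  event#8 t=13s outcome=S: state=CLOSED
  event#9 t=14s outcome=F: state=CLOSED
  event#10 t=17s outcome=S: state=CLOSED
  event#11 t=19s outcome=F: state=CLOSED
  event#12 t=21s outcome=S: state=CLOSED
  event#13 t=22s outcome=S: state=CLOSED
  event#14 t=26s outcome=S: state=CLOSED
  event#15 t=30s outcome=F: state=CLOSED
  event#16 t=32s outcome=F: state=CLOSED
  event#17 t=34s outcome=F: state=OPEN
  event#18 t=36s outcome=F: state=OPEN

Answer: CCOOOOOCCCCCCCCCOO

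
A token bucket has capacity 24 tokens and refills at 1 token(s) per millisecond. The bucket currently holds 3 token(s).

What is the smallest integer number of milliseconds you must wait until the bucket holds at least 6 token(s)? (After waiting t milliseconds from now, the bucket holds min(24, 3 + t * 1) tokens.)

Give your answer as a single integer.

Answer: 3

Derivation:
Need 3 + t * 1 >= 6, so t >= 3/1.
Smallest integer t = ceil(3/1) = 3.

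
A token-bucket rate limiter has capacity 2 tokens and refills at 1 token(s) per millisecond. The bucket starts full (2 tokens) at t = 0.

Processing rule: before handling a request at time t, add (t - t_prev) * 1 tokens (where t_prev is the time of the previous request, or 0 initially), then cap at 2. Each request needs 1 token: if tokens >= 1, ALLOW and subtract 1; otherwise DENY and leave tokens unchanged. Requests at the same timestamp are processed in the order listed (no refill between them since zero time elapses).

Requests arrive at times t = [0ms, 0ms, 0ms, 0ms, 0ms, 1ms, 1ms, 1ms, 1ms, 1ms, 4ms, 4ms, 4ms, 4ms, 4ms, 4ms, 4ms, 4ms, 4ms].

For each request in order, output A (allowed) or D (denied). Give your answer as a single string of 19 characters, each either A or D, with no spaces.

Answer: AADDDADDDDAADDDDDDD

Derivation:
Simulating step by step:
  req#1 t=0ms: ALLOW
  req#2 t=0ms: ALLOW
  req#3 t=0ms: DENY
  req#4 t=0ms: DENY
  req#5 t=0ms: DENY
  req#6 t=1ms: ALLOW
  req#7 t=1ms: DENY
  req#8 t=1ms: DENY
  req#9 t=1ms: DENY
  req#10 t=1ms: DENY
  req#11 t=4ms: ALLOW
  req#12 t=4ms: ALLOW
  req#13 t=4ms: DENY
  req#14 t=4ms: DENY
  req#15 t=4ms: DENY
  req#16 t=4ms: DENY
  req#17 t=4ms: DENY
  req#18 t=4ms: DENY
  req#19 t=4ms: DENY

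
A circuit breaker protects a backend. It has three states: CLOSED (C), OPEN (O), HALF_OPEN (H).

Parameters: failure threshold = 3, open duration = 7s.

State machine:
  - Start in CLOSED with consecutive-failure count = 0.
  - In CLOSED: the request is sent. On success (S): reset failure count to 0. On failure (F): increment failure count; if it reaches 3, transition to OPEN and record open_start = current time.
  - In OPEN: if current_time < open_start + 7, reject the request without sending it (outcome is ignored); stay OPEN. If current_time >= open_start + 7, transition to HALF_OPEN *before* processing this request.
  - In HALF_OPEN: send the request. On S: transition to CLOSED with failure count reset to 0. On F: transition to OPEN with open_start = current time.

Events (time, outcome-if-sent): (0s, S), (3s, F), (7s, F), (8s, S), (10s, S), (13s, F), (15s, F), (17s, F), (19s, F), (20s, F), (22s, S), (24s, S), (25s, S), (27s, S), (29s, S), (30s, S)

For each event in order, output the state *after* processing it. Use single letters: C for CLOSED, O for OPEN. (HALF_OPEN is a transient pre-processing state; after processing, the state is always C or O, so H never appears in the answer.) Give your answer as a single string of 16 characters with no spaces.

Answer: CCCCCCCOOOOCCCCC

Derivation:
State after each event:
  event#1 t=0s outcome=S: state=CLOSED
  event#2 t=3s outcome=F: state=CLOSED
  event#3 t=7s outcome=F: state=CLOSED
  event#4 t=8s outcome=S: state=CLOSED
  event#5 t=10s outcome=S: state=CLOSED
  event#6 t=13s outcome=F: state=CLOSED
  event#7 t=15s outcome=F: state=CLOSED
  event#8 t=17s outcome=F: state=OPEN
  event#9 t=19s outcome=F: state=OPEN
  event#10 t=20s outcome=F: state=OPEN
  event#11 t=22s outcome=S: state=OPEN
  event#12 t=24s outcome=S: state=CLOSED
  event#13 t=25s outcome=S: state=CLOSED
  event#14 t=27s outcome=S: state=CLOSED
  event#15 t=29s outcome=S: state=CLOSED
  event#16 t=30s outcome=S: state=CLOSED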